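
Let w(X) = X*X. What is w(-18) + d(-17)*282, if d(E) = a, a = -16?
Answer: -4188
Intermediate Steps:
w(X) = X²
d(E) = -16
w(-18) + d(-17)*282 = (-18)² - 16*282 = 324 - 4512 = -4188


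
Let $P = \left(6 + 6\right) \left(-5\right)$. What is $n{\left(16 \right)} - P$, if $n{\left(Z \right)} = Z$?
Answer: $76$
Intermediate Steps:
$P = -60$ ($P = 12 \left(-5\right) = -60$)
$n{\left(16 \right)} - P = 16 - -60 = 16 + 60 = 76$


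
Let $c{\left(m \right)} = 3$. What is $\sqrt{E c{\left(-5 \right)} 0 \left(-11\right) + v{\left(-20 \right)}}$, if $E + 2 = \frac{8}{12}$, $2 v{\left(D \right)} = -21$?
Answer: $\frac{i \sqrt{42}}{2} \approx 3.2404 i$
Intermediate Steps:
$v{\left(D \right)} = - \frac{21}{2}$ ($v{\left(D \right)} = \frac{1}{2} \left(-21\right) = - \frac{21}{2}$)
$E = - \frac{4}{3}$ ($E = -2 + \frac{8}{12} = -2 + 8 \cdot \frac{1}{12} = -2 + \frac{2}{3} = - \frac{4}{3} \approx -1.3333$)
$\sqrt{E c{\left(-5 \right)} 0 \left(-11\right) + v{\left(-20 \right)}} = \sqrt{\left(- \frac{4}{3}\right) 3 \cdot 0 \left(-11\right) - \frac{21}{2}} = \sqrt{\left(-4\right) 0 - \frac{21}{2}} = \sqrt{0 - \frac{21}{2}} = \sqrt{- \frac{21}{2}} = \frac{i \sqrt{42}}{2}$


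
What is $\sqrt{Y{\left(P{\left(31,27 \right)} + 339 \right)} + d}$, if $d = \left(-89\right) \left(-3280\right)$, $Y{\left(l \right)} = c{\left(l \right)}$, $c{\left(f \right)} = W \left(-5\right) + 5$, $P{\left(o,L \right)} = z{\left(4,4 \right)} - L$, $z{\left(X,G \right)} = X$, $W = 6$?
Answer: $\sqrt{291895} \approx 540.27$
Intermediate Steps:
$P{\left(o,L \right)} = 4 - L$
$c{\left(f \right)} = -25$ ($c{\left(f \right)} = 6 \left(-5\right) + 5 = -30 + 5 = -25$)
$Y{\left(l \right)} = -25$
$d = 291920$
$\sqrt{Y{\left(P{\left(31,27 \right)} + 339 \right)} + d} = \sqrt{-25 + 291920} = \sqrt{291895}$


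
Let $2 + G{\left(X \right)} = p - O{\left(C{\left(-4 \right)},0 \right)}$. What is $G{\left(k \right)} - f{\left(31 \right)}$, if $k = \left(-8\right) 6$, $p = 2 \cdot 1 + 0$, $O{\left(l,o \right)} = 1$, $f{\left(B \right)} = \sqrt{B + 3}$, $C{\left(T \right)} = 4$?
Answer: $-1 - \sqrt{34} \approx -6.8309$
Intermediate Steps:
$f{\left(B \right)} = \sqrt{3 + B}$
$p = 2$ ($p = 2 + 0 = 2$)
$k = -48$
$G{\left(X \right)} = -1$ ($G{\left(X \right)} = -2 + \left(2 - 1\right) = -2 + 1 = -1$)
$G{\left(k \right)} - f{\left(31 \right)} = -1 - \sqrt{3 + 31} = -1 - \sqrt{34}$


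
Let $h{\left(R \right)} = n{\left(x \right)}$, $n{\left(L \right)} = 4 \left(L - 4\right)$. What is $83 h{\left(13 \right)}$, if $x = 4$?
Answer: $0$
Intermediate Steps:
$n{\left(L \right)} = -16 + 4 L$ ($n{\left(L \right)} = 4 \left(-4 + L\right) = -16 + 4 L$)
$h{\left(R \right)} = 0$ ($h{\left(R \right)} = -16 + 4 \cdot 4 = -16 + 16 = 0$)
$83 h{\left(13 \right)} = 83 \cdot 0 = 0$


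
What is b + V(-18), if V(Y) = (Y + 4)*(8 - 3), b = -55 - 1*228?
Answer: -353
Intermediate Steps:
b = -283 (b = -55 - 228 = -283)
V(Y) = 20 + 5*Y (V(Y) = (4 + Y)*5 = 20 + 5*Y)
b + V(-18) = -283 + (20 + 5*(-18)) = -283 + (20 - 90) = -283 - 70 = -353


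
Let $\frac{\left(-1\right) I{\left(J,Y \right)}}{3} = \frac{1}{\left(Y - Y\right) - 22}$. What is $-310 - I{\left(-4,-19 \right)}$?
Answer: $- \frac{6823}{22} \approx -310.14$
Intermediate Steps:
$I{\left(J,Y \right)} = \frac{3}{22}$ ($I{\left(J,Y \right)} = - \frac{3}{\left(Y - Y\right) - 22} = - \frac{3}{0 - 22} = - \frac{3}{-22} = \left(-3\right) \left(- \frac{1}{22}\right) = \frac{3}{22}$)
$-310 - I{\left(-4,-19 \right)} = -310 - \frac{3}{22} = - \frac{6823}{22}$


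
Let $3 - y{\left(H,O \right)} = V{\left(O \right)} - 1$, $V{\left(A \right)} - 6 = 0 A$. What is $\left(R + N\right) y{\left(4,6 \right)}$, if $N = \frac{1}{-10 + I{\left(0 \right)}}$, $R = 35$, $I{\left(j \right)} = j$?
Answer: $- \frac{349}{5} \approx -69.8$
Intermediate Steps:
$V{\left(A \right)} = 6$ ($V{\left(A \right)} = 6 + 0 A = 6 + 0 = 6$)
$y{\left(H,O \right)} = -2$ ($y{\left(H,O \right)} = 3 - \left(6 - 1\right) = 3 - 5 = -2$)
$N = - \frac{1}{10}$ ($N = \frac{1}{-10 + 0} = \frac{1}{-10} = - \frac{1}{10} \approx -0.1$)
$\left(R + N\right) y{\left(4,6 \right)} = \left(35 - \frac{1}{10}\right) \left(-2\right) = \frac{349}{10} \left(-2\right) = - \frac{349}{5}$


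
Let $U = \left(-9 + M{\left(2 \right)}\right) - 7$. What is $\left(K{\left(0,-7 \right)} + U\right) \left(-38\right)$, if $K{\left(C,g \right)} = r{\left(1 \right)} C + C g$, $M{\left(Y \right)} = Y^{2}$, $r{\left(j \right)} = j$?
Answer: $456$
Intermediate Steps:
$K{\left(C,g \right)} = C + C g$ ($K{\left(C,g \right)} = 1 C + C g = C + C g$)
$U = -12$ ($U = \left(-9 + 2^{2}\right) - 7 = \left(-9 + 4\right) - 7 = -5 - 7 = -12$)
$\left(K{\left(0,-7 \right)} + U\right) \left(-38\right) = \left(0 \left(1 - 7\right) - 12\right) \left(-38\right) = \left(0 \left(-6\right) - 12\right) \left(-38\right) = \left(0 - 12\right) \left(-38\right) = \left(-12\right) \left(-38\right) = 456$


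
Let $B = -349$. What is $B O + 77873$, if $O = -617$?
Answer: $293206$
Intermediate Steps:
$B O + 77873 = \left(-349\right) \left(-617\right) + 77873 = 215333 + 77873 = 293206$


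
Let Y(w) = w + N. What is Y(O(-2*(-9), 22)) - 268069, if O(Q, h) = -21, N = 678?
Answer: -267412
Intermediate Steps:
Y(w) = 678 + w (Y(w) = w + 678 = 678 + w)
Y(O(-2*(-9), 22)) - 268069 = (678 - 21) - 268069 = 657 - 268069 = -267412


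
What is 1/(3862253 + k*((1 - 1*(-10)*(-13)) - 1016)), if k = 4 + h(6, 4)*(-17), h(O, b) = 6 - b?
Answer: 1/3896603 ≈ 2.5663e-7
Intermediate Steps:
k = -30 (k = 4 + (6 - 1*4)*(-17) = 4 + (6 - 4)*(-17) = 4 + 2*(-17) = 4 - 34 = -30)
1/(3862253 + k*((1 - 1*(-10)*(-13)) - 1016)) = 1/(3862253 - 30*((1 - 1*(-10)*(-13)) - 1016)) = 1/(3862253 - 30*((1 + 10*(-13)) - 1016)) = 1/(3862253 - 30*((1 - 130) - 1016)) = 1/(3862253 - 30*(-129 - 1016)) = 1/(3862253 - 30*(-1145)) = 1/(3862253 + 34350) = 1/3896603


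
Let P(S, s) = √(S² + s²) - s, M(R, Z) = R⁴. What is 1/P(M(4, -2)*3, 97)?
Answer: 97/589824 + √599233/589824 ≈ 0.0014769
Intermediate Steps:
1/P(M(4, -2)*3, 97) = 1/(√((4⁴*3)² + 97²) - 1*97) = 1/(√((256*3)² + 9409) - 97) = 1/(√(768² + 9409) - 97) = 1/(√(589824 + 9409) - 97) = 1/(√599233 - 97) = 1/(-97 + √599233)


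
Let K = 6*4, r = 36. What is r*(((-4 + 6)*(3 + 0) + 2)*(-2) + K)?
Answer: 288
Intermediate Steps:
K = 24
r*(((-4 + 6)*(3 + 0) + 2)*(-2) + K) = 36*(((-4 + 6)*(3 + 0) + 2)*(-2) + 24) = 36*((2*3 + 2)*(-2) + 24) = 36*((6 + 2)*(-2) + 24) = 36*(8*(-2) + 24) = 36*(-16 + 24) = 36*8 = 288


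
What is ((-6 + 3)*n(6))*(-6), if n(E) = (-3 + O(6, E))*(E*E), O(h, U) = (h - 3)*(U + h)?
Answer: 21384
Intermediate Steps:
O(h, U) = (-3 + h)*(U + h)
n(E) = E**2*(15 + 3*E) (n(E) = (-3 + (6**2 - 3*E - 3*6 + E*6))*(E*E) = (-3 + (36 - 3*E - 18 + 6*E))*E**2 = (-3 + (18 + 3*E))*E**2 = (15 + 3*E)*E**2 = E**2*(15 + 3*E))
((-6 + 3)*n(6))*(-6) = ((-6 + 3)*(3*6**2*(5 + 6)))*(-6) = -9*36*11*(-6) = -3*1188*(-6) = -3564*(-6) = 21384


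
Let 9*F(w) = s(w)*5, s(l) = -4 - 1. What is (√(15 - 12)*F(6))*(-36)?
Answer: 100*√3 ≈ 173.21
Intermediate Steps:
s(l) = -5
F(w) = -25/9 (F(w) = (-5*5)/9 = (⅑)*(-25) = -25/9)
(√(15 - 12)*F(6))*(-36) = (√(15 - 12)*(-25/9))*(-36) = (√3*(-25/9))*(-36) = -25*√3/9*(-36) = 100*√3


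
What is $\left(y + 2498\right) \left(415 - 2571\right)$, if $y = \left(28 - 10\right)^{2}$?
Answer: $-6084232$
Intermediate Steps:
$y = 324$ ($y = 18^{2} = 324$)
$\left(y + 2498\right) \left(415 - 2571\right) = \left(324 + 2498\right) \left(415 - 2571\right) = 2822 \left(-2156\right) = -6084232$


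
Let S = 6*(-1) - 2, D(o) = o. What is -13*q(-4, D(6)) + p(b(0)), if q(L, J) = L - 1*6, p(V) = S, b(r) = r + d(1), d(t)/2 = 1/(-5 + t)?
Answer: 122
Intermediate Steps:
d(t) = 2/(-5 + t)
b(r) = -1/2 + r (b(r) = r + 2/(-5 + 1) = r + 2/(-4) = r + 2*(-1/4) = r - 1/2 = -1/2 + r)
S = -8 (S = -6 - 2 = -8)
p(V) = -8
q(L, J) = -6 + L (q(L, J) = L - 6 = -6 + L)
-13*q(-4, D(6)) + p(b(0)) = -13*(-6 - 4) - 8 = -13*(-10) - 8 = 130 - 8 = 122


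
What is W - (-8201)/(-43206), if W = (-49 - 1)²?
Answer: 108006799/43206 ≈ 2499.8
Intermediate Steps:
W = 2500 (W = (-50)² = 2500)
W - (-8201)/(-43206) = 2500 - (-8201)/(-43206) = 2500 - (-8201)*(-1)/43206 = 2500 - 1*8201/43206 = 2500 - 8201/43206 = 108006799/43206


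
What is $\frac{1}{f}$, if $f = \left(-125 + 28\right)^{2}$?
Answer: $\frac{1}{9409} \approx 0.00010628$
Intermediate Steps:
$f = 9409$ ($f = \left(-97\right)^{2} = 9409$)
$\frac{1}{f} = \frac{1}{9409}$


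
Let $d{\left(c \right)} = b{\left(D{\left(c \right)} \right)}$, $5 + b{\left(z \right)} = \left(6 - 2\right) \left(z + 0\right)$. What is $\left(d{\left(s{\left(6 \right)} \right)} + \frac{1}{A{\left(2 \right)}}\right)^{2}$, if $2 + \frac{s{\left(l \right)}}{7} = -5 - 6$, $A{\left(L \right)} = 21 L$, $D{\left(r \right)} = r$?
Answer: $\frac{240157009}{1764} \approx 1.3614 \cdot 10^{5}$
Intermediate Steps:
$s{\left(l \right)} = -91$ ($s{\left(l \right)} = -14 + 7 \left(-5 - 6\right) = -14 + 7 \left(-11\right) = -14 - 77 = -91$)
$b{\left(z \right)} = -5 + 4 z$ ($b{\left(z \right)} = -5 + \left(6 - 2\right) \left(z + 0\right) = -5 + 4 z$)
$d{\left(c \right)} = -5 + 4 c$
$\left(d{\left(s{\left(6 \right)} \right)} + \frac{1}{A{\left(2 \right)}}\right)^{2} = \left(\left(-5 + 4 \left(-91\right)\right) + \frac{1}{21 \cdot 2}\right)^{2} = \left(\left(-5 - 364\right) + \frac{1}{42}\right)^{2} = \left(-369 + \frac{1}{42}\right)^{2} = \left(- \frac{15497}{42}\right)^{2} = \frac{240157009}{1764}$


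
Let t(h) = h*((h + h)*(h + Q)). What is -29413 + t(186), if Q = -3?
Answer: 12632723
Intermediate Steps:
t(h) = 2*h²*(-3 + h) (t(h) = h*((h + h)*(h - 3)) = h*((2*h)*(-3 + h)) = h*(2*h*(-3 + h)) = 2*h²*(-3 + h))
-29413 + t(186) = -29413 + 2*186²*(-3 + 186) = -29413 + 2*34596*183 = -29413 + 12662136 = 12632723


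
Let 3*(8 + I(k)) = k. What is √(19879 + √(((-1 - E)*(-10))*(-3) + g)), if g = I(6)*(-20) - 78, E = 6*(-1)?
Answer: √(19879 + 8*√3) ≈ 141.04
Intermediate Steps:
I(k) = -8 + k/3
E = -6
g = 42 (g = (-8 + (⅓)*6)*(-20) - 78 = (-8 + 2)*(-20) - 78 = -6*(-20) - 78 = 120 - 78 = 42)
√(19879 + √(((-1 - E)*(-10))*(-3) + g)) = √(19879 + √(((-1 - 1*(-6))*(-10))*(-3) + 42)) = √(19879 + √(((-1 + 6)*(-10))*(-3) + 42)) = √(19879 + √((5*(-10))*(-3) + 42)) = √(19879 + √(-50*(-3) + 42)) = √(19879 + √(150 + 42)) = √(19879 + √192) = √(19879 + 8*√3)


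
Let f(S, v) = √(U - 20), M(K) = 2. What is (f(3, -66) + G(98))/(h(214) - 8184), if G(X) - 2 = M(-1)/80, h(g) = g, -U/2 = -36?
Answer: -81/318800 - √13/3985 ≈ -0.0011589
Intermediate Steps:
U = 72 (U = -2*(-36) = 72)
f(S, v) = 2*√13 (f(S, v) = √(72 - 20) = √52 = 2*√13)
G(X) = 81/40 (G(X) = 2 + 2/80 = 2 + 2*(1/80) = 2 + 1/40 = 81/40)
(f(3, -66) + G(98))/(h(214) - 8184) = (2*√13 + 81/40)/(214 - 8184) = (81/40 + 2*√13)/(-7970) = (81/40 + 2*√13)*(-1/7970) = -81/318800 - √13/3985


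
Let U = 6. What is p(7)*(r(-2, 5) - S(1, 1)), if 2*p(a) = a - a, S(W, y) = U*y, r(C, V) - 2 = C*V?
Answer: 0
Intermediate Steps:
r(C, V) = 2 + C*V
S(W, y) = 6*y
p(a) = 0 (p(a) = (a - a)/2 = (½)*0 = 0)
p(7)*(r(-2, 5) - S(1, 1)) = 0*((2 - 2*5) - 6) = 0*((2 - 10) - 1*6) = 0*(-8 - 6) = 0*(-14) = 0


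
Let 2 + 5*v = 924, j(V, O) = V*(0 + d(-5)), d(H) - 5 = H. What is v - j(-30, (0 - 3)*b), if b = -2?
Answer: 922/5 ≈ 184.40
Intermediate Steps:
d(H) = 5 + H
j(V, O) = 0 (j(V, O) = V*(0 + (5 - 5)) = V*(0 + 0) = V*0 = 0)
v = 922/5 (v = -⅖ + (⅕)*924 = -⅖ + 924/5 = 922/5 ≈ 184.40)
v - j(-30, (0 - 3)*b) = 922/5 - 1*0 = 922/5 + 0 = 922/5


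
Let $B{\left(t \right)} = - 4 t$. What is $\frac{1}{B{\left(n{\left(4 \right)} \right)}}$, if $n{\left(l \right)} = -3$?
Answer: $\frac{1}{12} \approx 0.083333$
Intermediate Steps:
$\frac{1}{B{\left(n{\left(4 \right)} \right)}} = \frac{1}{\left(-4\right) \left(-3\right)} = \frac{1}{12}$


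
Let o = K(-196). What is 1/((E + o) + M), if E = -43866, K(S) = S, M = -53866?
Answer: -1/97928 ≈ -1.0212e-5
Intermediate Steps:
o = -196
1/((E + o) + M) = 1/((-43866 - 196) - 53866) = 1/(-44062 - 53866) = 1/(-97928) = -1/97928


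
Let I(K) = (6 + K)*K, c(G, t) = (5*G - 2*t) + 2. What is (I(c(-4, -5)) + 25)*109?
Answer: 4469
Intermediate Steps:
c(G, t) = 2 - 2*t + 5*G (c(G, t) = (-2*t + 5*G) + 2 = 2 - 2*t + 5*G)
I(K) = K*(6 + K)
(I(c(-4, -5)) + 25)*109 = ((2 - 2*(-5) + 5*(-4))*(6 + (2 - 2*(-5) + 5*(-4))) + 25)*109 = ((2 + 10 - 20)*(6 + (2 + 10 - 20)) + 25)*109 = (-8*(6 - 8) + 25)*109 = (-8*(-2) + 25)*109 = (16 + 25)*109 = 41*109 = 4469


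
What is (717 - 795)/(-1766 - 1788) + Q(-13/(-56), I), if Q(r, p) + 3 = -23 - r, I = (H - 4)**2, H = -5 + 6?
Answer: -2608229/99512 ≈ -26.210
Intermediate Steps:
H = 1
I = 9 (I = (1 - 4)**2 = (-3)**2 = 9)
Q(r, p) = -26 - r (Q(r, p) = -3 + (-23 - r) = -26 - r)
(717 - 795)/(-1766 - 1788) + Q(-13/(-56), I) = (717 - 795)/(-1766 - 1788) + (-26 - (-13)/(-56)) = -78/(-3554) + (-26 - (-13)*(-1)/56) = -78*(-1/3554) + (-26 - 1*13/56) = 39/1777 + (-26 - 13/56) = 39/1777 - 1469/56 = -2608229/99512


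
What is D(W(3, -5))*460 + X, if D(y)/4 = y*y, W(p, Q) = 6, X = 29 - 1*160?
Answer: 66109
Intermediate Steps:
X = -131 (X = 29 - 160 = -131)
D(y) = 4*y² (D(y) = 4*(y*y) = 4*y²)
D(W(3, -5))*460 + X = (4*6²)*460 - 131 = (4*36)*460 - 131 = 144*460 - 131 = 66240 - 131 = 66109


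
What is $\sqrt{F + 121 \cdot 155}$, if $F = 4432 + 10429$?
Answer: $4 \sqrt{2101} \approx 183.35$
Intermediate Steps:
$F = 14861$
$\sqrt{F + 121 \cdot 155} = \sqrt{14861 + 121 \cdot 155} = \sqrt{14861 + 18755} = \sqrt{33616} = 4 \sqrt{2101}$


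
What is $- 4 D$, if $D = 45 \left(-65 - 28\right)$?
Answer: $16740$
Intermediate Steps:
$D = -4185$ ($D = 45 \left(-93\right) = -4185$)
$- 4 D = \left(-4\right) \left(-4185\right) = 16740$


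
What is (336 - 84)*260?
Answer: 65520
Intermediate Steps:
(336 - 84)*260 = 252*260 = 65520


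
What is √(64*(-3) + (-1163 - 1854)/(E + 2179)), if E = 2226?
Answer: I*√3738862685/4405 ≈ 13.881*I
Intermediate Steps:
√(64*(-3) + (-1163 - 1854)/(E + 2179)) = √(64*(-3) + (-1163 - 1854)/(2226 + 2179)) = √(-192 - 3017/4405) = √(-848777/4405) = I*√3738862685/4405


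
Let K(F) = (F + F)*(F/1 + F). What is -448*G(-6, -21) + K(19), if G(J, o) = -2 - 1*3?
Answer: 3684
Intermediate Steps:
K(F) = 4*F**2 (K(F) = (2*F)*(F*1 + F) = (2*F)*(F + F) = (2*F)*(2*F) = 4*F**2)
G(J, o) = -5 (G(J, o) = -2 - 3 = -5)
-448*G(-6, -21) + K(19) = -448*(-5) + 4*19**2 = 2240 + 4*361 = 2240 + 1444 = 3684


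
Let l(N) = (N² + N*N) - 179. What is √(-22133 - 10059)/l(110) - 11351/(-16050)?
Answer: 11351/16050 + 8*I*√503/24021 ≈ 0.70723 + 0.0074693*I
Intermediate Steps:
l(N) = -179 + 2*N² (l(N) = (N² + N²) - 179 = 2*N² - 179 = -179 + 2*N²)
√(-22133 - 10059)/l(110) - 11351/(-16050) = √(-22133 - 10059)/(-179 + 2*110²) - 11351/(-16050) = √(-32192)/(-179 + 2*12100) - 11351*(-1/16050) = (8*I*√503)/(-179 + 24200) + 11351/16050 = (8*I*√503)/24021 + 11351/16050 = (8*I*√503)*(1/24021) + 11351/16050 = 8*I*√503/24021 + 11351/16050 = 11351/16050 + 8*I*√503/24021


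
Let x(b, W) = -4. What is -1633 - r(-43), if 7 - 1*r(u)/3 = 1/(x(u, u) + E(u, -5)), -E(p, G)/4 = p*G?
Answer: -476353/288 ≈ -1654.0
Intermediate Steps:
E(p, G) = -4*G*p (E(p, G) = -4*p*G = -4*G*p)
r(u) = 21 - 3/(-4 + 20*u) (r(u) = 21 - 3/(-4 - 4*(-5)*u) = 21 - 3/(-4 + 20*u))
-1633 - r(-43) = -1633 - 3*(-29 + 140*(-43))/(4*(-1 + 5*(-43))) = -1633 - 3*(-29 - 6020)/(4*(-1 - 215)) = -1633 - 3*(-6049)/(4*(-216)) = -1633 - 3*(-1)*(-6049)/(4*216) = -1633 - 1*6049/288 = -1633 - 6049/288 = -476353/288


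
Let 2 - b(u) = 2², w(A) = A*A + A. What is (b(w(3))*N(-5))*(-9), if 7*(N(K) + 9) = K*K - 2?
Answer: -720/7 ≈ -102.86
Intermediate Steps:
w(A) = A + A² (w(A) = A² + A = A + A²)
N(K) = -65/7 + K²/7 (N(K) = -9 + (K*K - 2)/7 = -9 + (K² - 2)/7 = -9 + (-2 + K²)/7 = -9 + (-2/7 + K²/7) = -65/7 + K²/7)
b(u) = -2 (b(u) = 2 - 1*2² = 2 - 1*4 = 2 - 4 = -2)
(b(w(3))*N(-5))*(-9) = -2*(-65/7 + (⅐)*(-5)²)*(-9) = -2*(-65/7 + (⅐)*25)*(-9) = -2*(-65/7 + 25/7)*(-9) = -2*(-40/7)*(-9) = (80/7)*(-9) = -720/7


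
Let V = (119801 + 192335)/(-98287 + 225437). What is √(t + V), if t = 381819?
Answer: 7*√1259786578351/12715 ≈ 617.92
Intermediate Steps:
V = 156068/63575 (V = 312136/127150 = 312136*(1/127150) = 156068/63575 ≈ 2.4549)
√(t + V) = √(381819 + 156068/63575) = √(24274298993/63575) = 7*√1259786578351/12715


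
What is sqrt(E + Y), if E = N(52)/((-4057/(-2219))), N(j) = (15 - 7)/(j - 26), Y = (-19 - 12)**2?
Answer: 3*sqrt(297066477773)/52741 ≈ 31.003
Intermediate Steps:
Y = 961 (Y = (-31)**2 = 961)
N(j) = 8/(-26 + j)
E = 8876/52741 (E = (8/(-26 + 52))/((-4057/(-2219))) = (8/26)/((-4057*(-1/2219))) = (8*(1/26))/(4057/2219) = (4/13)*(2219/4057) = 8876/52741 ≈ 0.16829)
sqrt(E + Y) = sqrt(8876/52741 + 961) = sqrt(50692977/52741) = 3*sqrt(297066477773)/52741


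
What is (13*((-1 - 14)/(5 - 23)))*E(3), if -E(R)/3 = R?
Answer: -195/2 ≈ -97.500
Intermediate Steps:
E(R) = -3*R
(13*((-1 - 14)/(5 - 23)))*E(3) = (13*((-1 - 14)/(5 - 23)))*(-3*3) = (13*(-15/(-18)))*(-9) = (13*(-15*(-1/18)))*(-9) = (13*(5/6))*(-9) = (65/6)*(-9) = -195/2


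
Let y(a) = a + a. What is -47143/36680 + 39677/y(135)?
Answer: 28852475/198072 ≈ 145.67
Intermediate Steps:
y(a) = 2*a
-47143/36680 + 39677/y(135) = -47143/36680 + 39677/((2*135)) = -47143*1/36680 + 39677/270 = -47143/36680 + 39677*(1/270) = -47143/36680 + 39677/270 = 28852475/198072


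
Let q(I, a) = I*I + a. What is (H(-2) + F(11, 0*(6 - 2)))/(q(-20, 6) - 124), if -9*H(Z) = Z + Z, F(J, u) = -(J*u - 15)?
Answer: 139/2538 ≈ 0.054768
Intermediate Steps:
q(I, a) = a + I² (q(I, a) = I² + a = a + I²)
F(J, u) = 15 - J*u (F(J, u) = -(-15 + J*u) = 15 - J*u)
H(Z) = -2*Z/9 (H(Z) = -(Z + Z)/9 = -2*Z/9)
(H(-2) + F(11, 0*(6 - 2)))/(q(-20, 6) - 124) = (-2/9*(-2) + (15 - 1*11*0*(6 - 2)))/((6 + (-20)²) - 124) = (4/9 + (15 - 1*11*0*4))/((6 + 400) - 124) = (4/9 + (15 - 1*11*0))/(406 - 124) = (4/9 + (15 + 0))/282 = (4/9 + 15)*(1/282) = (139/9)*(1/282) = 139/2538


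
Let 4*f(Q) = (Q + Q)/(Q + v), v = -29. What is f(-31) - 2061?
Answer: -247289/120 ≈ -2060.7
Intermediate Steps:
f(Q) = Q/(2*(-29 + Q)) (f(Q) = ((Q + Q)/(Q - 29))/4 = ((2*Q)/(-29 + Q))/4 = (2*Q/(-29 + Q))/4 = Q/(2*(-29 + Q)))
f(-31) - 2061 = (½)*(-31)/(-29 - 31) - 2061 = (½)*(-31)/(-60) - 2061 = (½)*(-31)*(-1/60) - 2061 = 31/120 - 2061 = -247289/120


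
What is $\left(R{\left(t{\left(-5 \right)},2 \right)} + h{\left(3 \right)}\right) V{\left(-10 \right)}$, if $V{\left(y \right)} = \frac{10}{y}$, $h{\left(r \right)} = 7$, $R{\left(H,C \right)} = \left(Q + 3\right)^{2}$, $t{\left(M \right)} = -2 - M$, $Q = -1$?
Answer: $-11$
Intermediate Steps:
$R{\left(H,C \right)} = 4$ ($R{\left(H,C \right)} = \left(-1 + 3\right)^{2} = 2^{2} = 4$)
$\left(R{\left(t{\left(-5 \right)},2 \right)} + h{\left(3 \right)}\right) V{\left(-10 \right)} = \left(4 + 7\right) \frac{10}{-10} = 11 \cdot 10 \left(- \frac{1}{10}\right) = 11 \left(-1\right) = -11$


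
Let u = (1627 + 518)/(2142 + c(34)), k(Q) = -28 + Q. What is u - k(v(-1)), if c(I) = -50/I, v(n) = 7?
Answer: 800634/36389 ≈ 22.002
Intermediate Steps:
u = 36465/36389 (u = (1627 + 518)/(2142 - 50/34) = 2145/(2142 - 50*1/34) = 2145/(2142 - 25/17) = 2145/(36389/17) = 2145*(17/36389) = 36465/36389 ≈ 1.0021)
u - k(v(-1)) = 36465/36389 - (-28 + 7) = 36465/36389 - 1*(-21) = 36465/36389 + 21 = 800634/36389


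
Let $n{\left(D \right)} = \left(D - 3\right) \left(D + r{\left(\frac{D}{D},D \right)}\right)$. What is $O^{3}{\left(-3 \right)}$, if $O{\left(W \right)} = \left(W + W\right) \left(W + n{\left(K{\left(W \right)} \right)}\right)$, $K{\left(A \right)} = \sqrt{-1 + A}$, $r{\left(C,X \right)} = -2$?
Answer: $-64584 - 209520 i \approx -64584.0 - 2.0952 \cdot 10^{5} i$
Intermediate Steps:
$n{\left(D \right)} = \left(-3 + D\right) \left(-2 + D\right)$ ($n{\left(D \right)} = \left(D - 3\right) \left(D - 2\right) = \left(-3 + D\right) \left(-2 + D\right)$)
$O{\left(W \right)} = 2 W \left(5 - 5 \sqrt{-1 + W} + 2 W\right)$ ($O{\left(W \right)} = \left(W + W\right) \left(W + \left(6 + \left(\sqrt{-1 + W}\right)^{2} - 5 \sqrt{-1 + W}\right)\right) = 2 W \left(W + \left(6 + \left(-1 + W\right) - 5 \sqrt{-1 + W}\right)\right) = 2 W \left(W + \left(5 + W - 5 \sqrt{-1 + W}\right)\right) = 2 W \left(5 - 5 \sqrt{-1 + W} + 2 W\right)$)
$O^{3}{\left(-3 \right)} = \left(2 \left(-3\right) \left(5 - 5 \sqrt{-1 - 3} + 2 \left(-3\right)\right)\right)^{3} = \left(2 \left(-3\right) \left(5 - 5 \sqrt{-4} - 6\right)\right)^{3} = \left(2 \left(-3\right) \left(5 - 5 \cdot 2 i - 6\right)\right)^{3} = \left(2 \left(-3\right) \left(5 - 10 i - 6\right)\right)^{3} = \left(2 \left(-3\right) \left(-1 - 10 i\right)\right)^{3} = \left(6 + 60 i\right)^{3}$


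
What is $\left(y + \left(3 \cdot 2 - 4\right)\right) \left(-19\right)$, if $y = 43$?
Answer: $-855$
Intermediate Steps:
$\left(y + \left(3 \cdot 2 - 4\right)\right) \left(-19\right) = \left(43 + \left(3 \cdot 2 - 4\right)\right) \left(-19\right) = \left(43 + \left(6 - 4\right)\right) \left(-19\right) = \left(43 + 2\right) \left(-19\right) = 45 \left(-19\right) = -855$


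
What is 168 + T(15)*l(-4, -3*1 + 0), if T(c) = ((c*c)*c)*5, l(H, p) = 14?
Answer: 236418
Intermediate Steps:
T(c) = 5*c³ (T(c) = (c²*c)*5 = c³*5 = 5*c³)
168 + T(15)*l(-4, -3*1 + 0) = 168 + (5*15³)*14 = 168 + (5*3375)*14 = 168 + 16875*14 = 168 + 236250 = 236418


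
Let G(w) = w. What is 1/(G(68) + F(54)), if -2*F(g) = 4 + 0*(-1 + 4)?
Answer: 1/66 ≈ 0.015152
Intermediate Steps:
F(g) = -2 (F(g) = -(4 + 0*(-1 + 4))/2 = -(4 + 0*3)/2 = -(4 + 0)/2 = -1/2*4 = -2)
1/(G(68) + F(54)) = 1/(68 - 2) = 1/66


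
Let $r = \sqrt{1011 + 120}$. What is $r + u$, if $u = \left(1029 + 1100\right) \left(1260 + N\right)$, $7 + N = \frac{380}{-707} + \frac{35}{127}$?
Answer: $\frac{239474395158}{89789} + \sqrt{1131} \approx 2.6671 \cdot 10^{6}$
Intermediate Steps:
$N = - \frac{652038}{89789}$ ($N = -7 + \left(\frac{380}{-707} + \frac{35}{127}\right) = -7 + \left(380 \left(- \frac{1}{707}\right) + 35 \cdot \frac{1}{127}\right) = -7 + \left(- \frac{380}{707} + \frac{35}{127}\right) = -7 - \frac{23515}{89789} = - \frac{652038}{89789} \approx -7.2619$)
$u = \frac{239474395158}{89789}$ ($u = \left(1029 + 1100\right) \left(1260 - \frac{652038}{89789}\right) = 2129 \cdot \frac{112482102}{89789} = \frac{239474395158}{89789} \approx 2.6671 \cdot 10^{6}$)
$r = \sqrt{1131} \approx 33.63$
$r + u = \sqrt{1131} + \frac{239474395158}{89789} = \frac{239474395158}{89789} + \sqrt{1131}$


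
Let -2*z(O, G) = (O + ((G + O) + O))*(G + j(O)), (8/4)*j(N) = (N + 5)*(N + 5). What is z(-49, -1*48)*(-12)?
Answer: -1076400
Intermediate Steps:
j(N) = (5 + N)²/2 (j(N) = ((N + 5)*(N + 5))/2 = ((5 + N)*(5 + N))/2 = (5 + N)²/2)
z(O, G) = -(G + (5 + O)²/2)*(G + 3*O)/2 (z(O, G) = -(O + ((G + O) + O))*(G + (5 + O)²/2)/2 = -(O + (G + 2*O))*(G + (5 + O)²/2)/2 = -(G + 3*O)*(G + (5 + O)²/2)/2 = -(G + (5 + O)²/2)*(G + 3*O)/2)
z(-49, -1*48)*(-12) = (-(-1*48)²/2 - 3/2*(-1*48)*(-49) - ¾*(-49)*(5 - 49)² - (-1*48)*(5 - 49)²/4)*(-12) = (-½*(-48)² - 3/2*(-48)*(-49) - ¾*(-49)*(-44)² - ¼*(-48)*(-44)²)*(-12) = (-½*2304 - 3528 - ¾*(-49)*1936 - ¼*(-48)*1936)*(-12) = (-1152 - 3528 + 71148 + 23232)*(-12) = 89700*(-12) = -1076400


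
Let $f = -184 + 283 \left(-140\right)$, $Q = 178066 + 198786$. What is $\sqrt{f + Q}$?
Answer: $2 \sqrt{84262} \approx 580.56$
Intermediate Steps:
$Q = 376852$
$f = -39804$ ($f = -184 - 39620 = -39804$)
$\sqrt{f + Q} = \sqrt{-39804 + 376852} = \sqrt{337048} = 2 \sqrt{84262}$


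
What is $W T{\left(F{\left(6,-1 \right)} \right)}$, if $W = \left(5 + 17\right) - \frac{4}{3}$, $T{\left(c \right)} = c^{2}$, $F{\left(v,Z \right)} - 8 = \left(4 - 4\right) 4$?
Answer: $\frac{3968}{3} \approx 1322.7$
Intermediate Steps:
$F{\left(v,Z \right)} = 8$ ($F{\left(v,Z \right)} = 8 + \left(4 - 4\right) 4 = 8 + 0 \cdot 4 = 8 + 0 = 8$)
$W = \frac{62}{3}$ ($W = 22 - \frac{4}{3} = \frac{62}{3} \approx 20.667$)
$W T{\left(F{\left(6,-1 \right)} \right)} = \frac{62 \cdot 8^{2}}{3} = \frac{62}{3} \cdot 64 = \frac{3968}{3}$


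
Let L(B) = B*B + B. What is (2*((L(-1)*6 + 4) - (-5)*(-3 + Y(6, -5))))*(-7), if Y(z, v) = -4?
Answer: 434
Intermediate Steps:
L(B) = B + B**2 (L(B) = B**2 + B = B + B**2)
(2*((L(-1)*6 + 4) - (-5)*(-3 + Y(6, -5))))*(-7) = (2*((-(1 - 1)*6 + 4) - (-5)*(-3 - 4)))*(-7) = (2*((-1*0*6 + 4) - (-5)*(-7)))*(-7) = (2*((0*6 + 4) - 1*35))*(-7) = (2*((0 + 4) - 35))*(-7) = (2*(4 - 35))*(-7) = (2*(-31))*(-7) = -62*(-7) = 434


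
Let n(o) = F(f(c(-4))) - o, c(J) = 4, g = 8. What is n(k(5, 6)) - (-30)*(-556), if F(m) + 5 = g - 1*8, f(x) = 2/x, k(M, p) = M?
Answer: -16690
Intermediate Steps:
F(m) = -5 (F(m) = -5 + (8 - 1*8) = -5 + (8 - 8) = -5 + 0 = -5)
n(o) = -5 - o
n(k(5, 6)) - (-30)*(-556) = (-5 - 1*5) - (-30)*(-556) = (-5 - 5) - 1*16680 = -10 - 16680 = -16690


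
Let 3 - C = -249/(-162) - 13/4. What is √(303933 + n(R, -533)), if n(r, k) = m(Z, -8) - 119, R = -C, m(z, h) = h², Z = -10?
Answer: √303878 ≈ 551.25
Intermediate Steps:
C = 509/108 (C = 3 - (-249/(-162) - 13/4) = 3 - (-249*(-1/162) - 13*¼) = 3 - (83/54 - 13/4) = 3 - 1*(-185/108) = 3 + 185/108 = 509/108 ≈ 4.7130)
R = -509/108 (R = -1*509/108 = -509/108 ≈ -4.7130)
n(r, k) = -55 (n(r, k) = (-8)² - 119 = 64 - 119 = -55)
√(303933 + n(R, -533)) = √(303933 - 55) = √303878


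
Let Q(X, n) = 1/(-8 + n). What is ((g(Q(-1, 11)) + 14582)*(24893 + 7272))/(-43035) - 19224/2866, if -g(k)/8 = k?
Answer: -21234024386/1947447 ≈ -10904.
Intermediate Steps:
g(k) = -8*k
((g(Q(-1, 11)) + 14582)*(24893 + 7272))/(-43035) - 19224/2866 = ((-8/(-8 + 11) + 14582)*(24893 + 7272))/(-43035) - 19224/2866 = ((-8/3 + 14582)*32165)*(-1/43035) - 19224*1/2866 = ((-8*1/3 + 14582)*32165)*(-1/43035) - 9612/1433 = ((-8/3 + 14582)*32165)*(-1/43035) - 9612/1433 = ((43738/3)*32165)*(-1/43035) - 9612/1433 = (1406832770/3)*(-1/43035) - 9612/1433 = -14808766/1359 - 9612/1433 = -21234024386/1947447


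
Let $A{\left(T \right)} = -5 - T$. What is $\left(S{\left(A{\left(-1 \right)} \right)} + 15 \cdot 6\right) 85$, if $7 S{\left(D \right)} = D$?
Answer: $\frac{53210}{7} \approx 7601.4$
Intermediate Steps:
$S{\left(D \right)} = \frac{D}{7}$
$\left(S{\left(A{\left(-1 \right)} \right)} + 15 \cdot 6\right) 85 = \left(\frac{-5 - -1}{7} + 15 \cdot 6\right) 85 = \left(\frac{-5 + 1}{7} + 90\right) 85 = \left(\frac{1}{7} \left(-4\right) + 90\right) 85 = \left(- \frac{4}{7} + 90\right) 85 = \frac{626}{7} \cdot 85 = \frac{53210}{7}$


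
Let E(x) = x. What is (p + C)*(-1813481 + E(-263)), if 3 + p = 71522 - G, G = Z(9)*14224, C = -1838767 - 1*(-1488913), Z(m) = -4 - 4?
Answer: 298438878992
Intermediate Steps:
Z(m) = -8
C = -349854 (C = -1838767 + 1488913 = -349854)
G = -113792 (G = -8*14224 = -113792)
p = 185311 (p = -3 + (71522 - 1*(-113792)) = -3 + (71522 + 113792) = -3 + 185314 = 185311)
(p + C)*(-1813481 + E(-263)) = (185311 - 349854)*(-1813481 - 263) = -164543*(-1813744) = 298438878992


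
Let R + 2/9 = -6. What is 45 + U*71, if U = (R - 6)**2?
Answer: 862745/81 ≈ 10651.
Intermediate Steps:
R = -56/9 (R = -2/9 - 6 = -56/9 ≈ -6.2222)
U = 12100/81 (U = (-56/9 - 6)**2 = (-110/9)**2 = 12100/81 ≈ 149.38)
45 + U*71 = 45 + (12100/81)*71 = 45 + 859100/81 = 862745/81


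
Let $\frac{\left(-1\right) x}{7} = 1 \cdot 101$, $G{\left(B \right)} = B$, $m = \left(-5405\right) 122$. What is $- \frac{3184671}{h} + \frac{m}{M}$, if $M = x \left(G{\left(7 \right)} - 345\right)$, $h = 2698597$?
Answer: $- \frac{1270254968978}{322436465351} \approx -3.9396$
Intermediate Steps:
$m = -659410$
$x = -707$ ($x = - 7 \cdot 1 \cdot 101 = \left(-7\right) 101 = -707$)
$M = 238966$ ($M = - 707 \left(7 - 345\right) = \left(-707\right) \left(-338\right) = 238966$)
$- \frac{3184671}{h} + \frac{m}{M} = - \frac{3184671}{2698597} - \frac{659410}{238966} = \left(-3184671\right) \frac{1}{2698597} - \frac{329705}{119483} = - \frac{3184671}{2698597} - \frac{329705}{119483} = - \frac{1270254968978}{322436465351}$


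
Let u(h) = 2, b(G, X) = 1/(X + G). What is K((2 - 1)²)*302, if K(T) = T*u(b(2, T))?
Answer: 604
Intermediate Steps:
b(G, X) = 1/(G + X)
K(T) = 2*T (K(T) = T*2 = 2*T)
K((2 - 1)²)*302 = (2*(2 - 1)²)*302 = (2*1²)*302 = (2*1)*302 = 2*302 = 604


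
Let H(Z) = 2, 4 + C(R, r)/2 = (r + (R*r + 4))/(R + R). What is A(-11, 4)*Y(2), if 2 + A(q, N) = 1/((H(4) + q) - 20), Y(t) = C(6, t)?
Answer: 295/29 ≈ 10.172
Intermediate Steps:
C(R, r) = -8 + (4 + r + R*r)/R (C(R, r) = -8 + 2*((r + (R*r + 4))/(R + R)) = -8 + 2*((r + (4 + R*r))/((2*R))) = -8 + 2*((4 + r + R*r)*(1/(2*R))) = -8 + 2*((4 + r + R*r)/(2*R)) = -8 + (4 + r + R*r)/R)
Y(t) = -22/3 + 7*t/6 (Y(t) = (4 + t + 6*(-8 + t))/6 = (4 + t + (-48 + 6*t))/6 = (-44 + 7*t)/6 = -22/3 + 7*t/6)
A(q, N) = -2 + 1/(-18 + q) (A(q, N) = -2 + 1/((2 + q) - 20) = -2 + 1/(-18 + q))
A(-11, 4)*Y(2) = ((37 - 2*(-11))/(-18 - 11))*(-22/3 + (7/6)*2) = ((37 + 22)/(-29))*(-22/3 + 7/3) = -1/29*59*(-5) = -59/29*(-5) = 295/29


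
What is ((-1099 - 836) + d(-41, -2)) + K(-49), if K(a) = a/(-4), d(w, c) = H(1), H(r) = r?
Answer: -7687/4 ≈ -1921.8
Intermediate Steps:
d(w, c) = 1
K(a) = -a/4 (K(a) = a*(-¼) = -a/4)
((-1099 - 836) + d(-41, -2)) + K(-49) = ((-1099 - 836) + 1) - ¼*(-49) = (-1935 + 1) + 49/4 = -1934 + 49/4 = -7687/4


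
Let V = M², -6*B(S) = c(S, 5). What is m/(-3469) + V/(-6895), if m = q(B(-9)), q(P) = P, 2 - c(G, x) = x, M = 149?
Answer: -154037433/47837510 ≈ -3.2200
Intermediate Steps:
c(G, x) = 2 - x
B(S) = ½ (B(S) = -(2 - 1*5)/6 = -(2 - 5)/6 = -⅙*(-3) = ½)
V = 22201 (V = 149² = 22201)
m = ½ ≈ 0.50000
m/(-3469) + V/(-6895) = (½)/(-3469) + 22201/(-6895) = (½)*(-1/3469) + 22201*(-1/6895) = -1/6938 - 22201/6895 = -154037433/47837510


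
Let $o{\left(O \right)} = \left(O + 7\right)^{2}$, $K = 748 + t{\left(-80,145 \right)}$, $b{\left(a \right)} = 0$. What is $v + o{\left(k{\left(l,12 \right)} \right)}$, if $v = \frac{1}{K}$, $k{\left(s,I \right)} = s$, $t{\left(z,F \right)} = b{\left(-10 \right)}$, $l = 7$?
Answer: $\frac{146609}{748} \approx 196.0$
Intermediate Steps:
$t{\left(z,F \right)} = 0$
$K = 748$ ($K = 748 + 0 = 748$)
$o{\left(O \right)} = \left(7 + O\right)^{2}$
$v = \frac{1}{748} \approx 0.0013369$
$v + o{\left(k{\left(l,12 \right)} \right)} = \frac{1}{748} + \left(7 + 7\right)^{2} = \frac{1}{748} + 14^{2} = \frac{1}{748} + 196 = \frac{146609}{748}$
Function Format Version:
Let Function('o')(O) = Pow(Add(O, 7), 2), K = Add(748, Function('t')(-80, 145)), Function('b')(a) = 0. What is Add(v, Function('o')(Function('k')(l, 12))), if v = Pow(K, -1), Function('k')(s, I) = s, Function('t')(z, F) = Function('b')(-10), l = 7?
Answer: Rational(146609, 748) ≈ 196.00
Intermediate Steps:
Function('t')(z, F) = 0
K = 748 (K = Add(748, 0) = 748)
Function('o')(O) = Pow(Add(7, O), 2)
v = Rational(1, 748) (v = Pow(748, -1) = Rational(1, 748) ≈ 0.0013369)
Add(v, Function('o')(Function('k')(l, 12))) = Add(Rational(1, 748), Pow(Add(7, 7), 2)) = Add(Rational(1, 748), Pow(14, 2)) = Add(Rational(1, 748), 196) = Rational(146609, 748)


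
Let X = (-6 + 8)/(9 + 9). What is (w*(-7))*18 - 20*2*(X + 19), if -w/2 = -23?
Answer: -59044/9 ≈ -6560.4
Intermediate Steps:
X = ⅑ (X = 2/18 = 2*(1/18) = ⅑ ≈ 0.11111)
w = 46 (w = -2*(-23) = 46)
(w*(-7))*18 - 20*2*(X + 19) = (46*(-7))*18 - 20*2*(⅑ + 19) = -322*18 - 40*172/9 = -5796 - 1*6880/9 = -5796 - 6880/9 = -59044/9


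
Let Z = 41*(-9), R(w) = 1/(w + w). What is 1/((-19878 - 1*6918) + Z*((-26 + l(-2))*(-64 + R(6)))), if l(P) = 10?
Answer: -1/404160 ≈ -2.4743e-6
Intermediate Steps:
R(w) = 1/(2*w)
Z = -369
1/((-19878 - 1*6918) + Z*((-26 + l(-2))*(-64 + R(6)))) = 1/((-19878 - 1*6918) - 369*(-26 + 10)*(-64 + (1/2)/6)) = 1/((-19878 - 6918) - (-5904)*(-64 + (1/2)*(1/6))) = 1/(-26796 - (-5904)*(-64 + 1/12)) = 1/(-26796 - (-5904)*(-767)/12) = 1/(-26796 - 369*3068/3) = 1/(-26796 - 377364) = 1/(-404160) = -1/404160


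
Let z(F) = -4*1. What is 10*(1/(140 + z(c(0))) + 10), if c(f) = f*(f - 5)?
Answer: 6805/68 ≈ 100.07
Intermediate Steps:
c(f) = f*(-5 + f)
z(F) = -4
10*(1/(140 + z(c(0))) + 10) = 10*(1/(140 - 4) + 10) = 10*(1/136 + 10) = 10*(1361/136) = 6805/68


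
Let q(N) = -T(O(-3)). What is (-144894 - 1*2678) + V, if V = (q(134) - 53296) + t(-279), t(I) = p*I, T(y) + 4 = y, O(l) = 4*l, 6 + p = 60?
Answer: -215918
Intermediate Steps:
p = 54 (p = -6 + 60 = 54)
T(y) = -4 + y
t(I) = 54*I
q(N) = 16 (q(N) = -(-4 + 4*(-3)) = -(-4 - 12) = -1*(-16) = 16)
V = -68346 (V = (16 - 53296) + 54*(-279) = -53280 - 15066 = -68346)
(-144894 - 1*2678) + V = (-144894 - 1*2678) - 68346 = (-144894 - 2678) - 68346 = -147572 - 68346 = -215918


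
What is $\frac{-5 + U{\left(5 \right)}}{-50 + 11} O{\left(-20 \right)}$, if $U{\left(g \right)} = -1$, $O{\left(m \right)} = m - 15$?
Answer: $- \frac{70}{13} \approx -5.3846$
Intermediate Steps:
$O{\left(m \right)} = -15 + m$
$\frac{-5 + U{\left(5 \right)}}{-50 + 11} O{\left(-20 \right)} = \frac{-5 - 1}{-50 + 11} \left(-15 - 20\right) = - \frac{6}{-39} \left(-35\right) = \left(-6\right) \left(- \frac{1}{39}\right) \left(-35\right) = \frac{2}{13} \left(-35\right) = - \frac{70}{13}$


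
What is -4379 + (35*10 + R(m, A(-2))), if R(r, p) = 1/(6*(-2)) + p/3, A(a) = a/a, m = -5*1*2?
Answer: -16115/4 ≈ -4028.8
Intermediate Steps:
m = -10 (m = -5*2 = -10)
A(a) = 1
R(r, p) = -1/12 + p/3 (R(r, p) = (1/6)*(-1/2) + p*(1/3) = -1/12 + p/3)
-4379 + (35*10 + R(m, A(-2))) = -4379 + (35*10 + (-1/12 + (1/3)*1)) = -4379 + (350 + (-1/12 + 1/3)) = -4379 + (350 + 1/4) = -4379 + 1401/4 = -16115/4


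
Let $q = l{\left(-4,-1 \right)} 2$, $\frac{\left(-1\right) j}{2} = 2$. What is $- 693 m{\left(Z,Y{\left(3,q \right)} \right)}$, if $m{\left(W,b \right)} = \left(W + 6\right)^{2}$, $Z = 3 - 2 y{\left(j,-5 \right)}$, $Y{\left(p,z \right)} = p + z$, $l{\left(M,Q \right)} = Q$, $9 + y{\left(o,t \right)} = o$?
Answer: $-848925$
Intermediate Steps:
$j = -4$ ($j = \left(-2\right) 2 = -4$)
$y{\left(o,t \right)} = -9 + o$
$q = -2$ ($q = \left(-1\right) 2 = -2$)
$Z = 29$ ($Z = 3 - 2 \left(-9 - 4\right) = 3 - -26 = 3 + 26 = 29$)
$m{\left(W,b \right)} = \left(6 + W\right)^{2}$
$- 693 m{\left(Z,Y{\left(3,q \right)} \right)} = - 693 \left(6 + 29\right)^{2} = - 693 \cdot 35^{2} = \left(-693\right) 1225 = -848925$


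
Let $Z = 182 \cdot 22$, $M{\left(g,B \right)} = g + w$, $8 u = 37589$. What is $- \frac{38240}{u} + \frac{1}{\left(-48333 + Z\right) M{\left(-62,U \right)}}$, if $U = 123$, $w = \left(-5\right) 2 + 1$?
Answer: $- \frac{962840027691}{118306077451} \approx -8.1385$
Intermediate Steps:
$u = \frac{37589}{8}$ ($u = \frac{1}{8} \cdot 37589 = \frac{37589}{8} \approx 4698.6$)
$w = -9$ ($w = -10 + 1 = -9$)
$M{\left(g,B \right)} = -9 + g$ ($M{\left(g,B \right)} = g - 9 = -9 + g$)
$Z = 4004$
$- \frac{38240}{u} + \frac{1}{\left(-48333 + Z\right) M{\left(-62,U \right)}} = - \frac{38240}{\frac{37589}{8}} + \frac{1}{\left(-48333 + 4004\right) \left(-9 - 62\right)} = \left(-38240\right) \frac{8}{37589} + \frac{1}{\left(-44329\right) \left(-71\right)} = - \frac{305920}{37589} - - \frac{1}{3147359} = - \frac{305920}{37589} + \frac{1}{3147359} = - \frac{962840027691}{118306077451}$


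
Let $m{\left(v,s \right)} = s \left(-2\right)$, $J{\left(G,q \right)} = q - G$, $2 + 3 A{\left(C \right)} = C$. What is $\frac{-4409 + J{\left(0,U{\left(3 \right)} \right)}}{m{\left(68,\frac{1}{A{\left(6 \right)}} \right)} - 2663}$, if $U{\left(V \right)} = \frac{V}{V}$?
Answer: $\frac{8816}{5329} \approx 1.6543$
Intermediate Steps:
$A{\left(C \right)} = - \frac{2}{3} + \frac{C}{3}$
$U{\left(V \right)} = 1$
$m{\left(v,s \right)} = - 2 s$
$\frac{-4409 + J{\left(0,U{\left(3 \right)} \right)}}{m{\left(68,\frac{1}{A{\left(6 \right)}} \right)} - 2663} = \frac{-4409 + \left(1 - 0\right)}{- \frac{2}{- \frac{2}{3} + \frac{1}{3} \cdot 6} - 2663} = \frac{-4409 + \left(1 + 0\right)}{- \frac{2}{- \frac{2}{3} + 2} - 2663} = \frac{-4409 + 1}{- \frac{2}{\frac{4}{3}} - 2663} = - \frac{4408}{\left(-2\right) \frac{3}{4} - 2663} = - \frac{4408}{- \frac{3}{2} - 2663} = - \frac{4408}{- \frac{5329}{2}} = \left(-4408\right) \left(- \frac{2}{5329}\right) = \frac{8816}{5329}$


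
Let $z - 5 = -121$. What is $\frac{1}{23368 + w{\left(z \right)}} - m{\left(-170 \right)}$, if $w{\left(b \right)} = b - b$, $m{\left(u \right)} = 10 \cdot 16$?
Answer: $- \frac{3738879}{23368} \approx -160.0$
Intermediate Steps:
$m{\left(u \right)} = 160$
$z = -116$ ($z = 5 - 121 = -116$)
$w{\left(b \right)} = 0$
$\frac{1}{23368 + w{\left(z \right)}} - m{\left(-170 \right)} = \frac{1}{23368 + 0} - 160 = \frac{1}{23368} - 160 = - \frac{3738879}{23368}$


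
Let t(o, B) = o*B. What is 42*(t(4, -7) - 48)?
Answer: -3192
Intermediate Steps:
t(o, B) = B*o
42*(t(4, -7) - 48) = 42*(-7*4 - 48) = 42*(-28 - 48) = 42*(-76) = -3192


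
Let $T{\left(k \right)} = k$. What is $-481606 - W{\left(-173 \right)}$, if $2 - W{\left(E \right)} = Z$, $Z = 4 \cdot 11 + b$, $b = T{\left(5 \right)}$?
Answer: $-481559$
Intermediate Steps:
$b = 5$
$Z = 49$ ($Z = 4 \cdot 11 + 5 = 44 + 5 = 49$)
$W{\left(E \right)} = -47$ ($W{\left(E \right)} = 2 - 49 = -47$)
$-481606 - W{\left(-173 \right)} = -481606 - -47 = -481606 + 47 = -481559$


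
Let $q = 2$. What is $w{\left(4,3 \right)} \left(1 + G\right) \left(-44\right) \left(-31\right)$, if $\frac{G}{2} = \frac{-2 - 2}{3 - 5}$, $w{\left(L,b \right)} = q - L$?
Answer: $-13640$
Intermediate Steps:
$w{\left(L,b \right)} = 2 - L$
$G = 4$ ($G = 2 \frac{-2 - 2}{3 - 5} = 2 \left(- \frac{4}{-2}\right) = 2 \left(\left(-4\right) \left(- \frac{1}{2}\right)\right) = 2 \cdot 2 = 4$)
$w{\left(4,3 \right)} \left(1 + G\right) \left(-44\right) \left(-31\right) = \left(2 - 4\right) \left(1 + 4\right) \left(-44\right) \left(-31\right) = \left(2 - 4\right) 5 \left(-44\right) \left(-31\right) = \left(-2\right) 5 \left(-44\right) \left(-31\right) = \left(-10\right) \left(-44\right) \left(-31\right) = 440 \left(-31\right) = -13640$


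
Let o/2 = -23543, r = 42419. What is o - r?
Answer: -89505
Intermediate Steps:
o = -47086 (o = 2*(-23543) = -47086)
o - r = -47086 - 1*42419 = -47086 - 42419 = -89505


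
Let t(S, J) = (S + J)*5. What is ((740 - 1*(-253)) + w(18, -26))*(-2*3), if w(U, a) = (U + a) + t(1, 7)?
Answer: -6150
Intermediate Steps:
t(S, J) = 5*J + 5*S (t(S, J) = (J + S)*5 = 5*J + 5*S)
w(U, a) = 40 + U + a (w(U, a) = (U + a) + (5*7 + 5*1) = (U + a) + (35 + 5) = (U + a) + 40 = 40 + U + a)
((740 - 1*(-253)) + w(18, -26))*(-2*3) = ((740 - 1*(-253)) + (40 + 18 - 26))*(-2*3) = ((740 + 253) + 32)*(-6) = (993 + 32)*(-6) = 1025*(-6) = -6150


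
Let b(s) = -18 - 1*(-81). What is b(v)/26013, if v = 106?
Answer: 21/8671 ≈ 0.0024219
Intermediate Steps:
b(s) = 63 (b(s) = -18 + 81 = 63)
b(v)/26013 = 63/26013 = 63*(1/26013) = 21/8671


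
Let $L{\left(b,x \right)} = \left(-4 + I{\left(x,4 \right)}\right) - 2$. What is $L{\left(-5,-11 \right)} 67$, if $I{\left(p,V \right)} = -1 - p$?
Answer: $268$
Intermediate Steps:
$L{\left(b,x \right)} = -7 - x$ ($L{\left(b,x \right)} = \left(-4 - \left(1 + x\right)\right) - 2 = \left(-5 - x\right) - 2 = -7 - x$)
$L{\left(-5,-11 \right)} 67 = \left(-7 - -11\right) 67 = \left(-7 + 11\right) 67 = 4 \cdot 67 = 268$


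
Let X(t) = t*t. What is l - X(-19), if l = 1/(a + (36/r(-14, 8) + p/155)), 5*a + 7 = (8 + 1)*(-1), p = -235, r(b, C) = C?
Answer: -24497/67 ≈ -365.63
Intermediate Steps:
a = -16/5 (a = -7/5 + ((8 + 1)*(-1))/5 = -7/5 + (9*(-1))/5 = -7/5 + (1/5)*(-9) = -7/5 - 9/5 = -16/5 ≈ -3.2000)
X(t) = t**2
l = -310/67 (l = 1/(-16/5 + (36/8 - 235/155)) = 1/(-16/5 + (36*(1/8) - 235*1/155)) = 1/(-16/5 + (9/2 - 47/31)) = 1/(-16/5 + 185/62) = 1/(-67/310) = -310/67 ≈ -4.6269)
l - X(-19) = -310/67 - 1*(-19)**2 = -310/67 - 1*361 = -310/67 - 361 = -24497/67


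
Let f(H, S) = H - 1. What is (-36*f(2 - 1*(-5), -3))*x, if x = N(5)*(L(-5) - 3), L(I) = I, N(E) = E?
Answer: 8640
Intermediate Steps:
f(H, S) = -1 + H
x = -40 (x = 5*(-5 - 3) = 5*(-8) = -40)
(-36*f(2 - 1*(-5), -3))*x = -36*(-1 + (2 - 1*(-5)))*(-40) = -36*(-1 + (2 + 5))*(-40) = -36*(-1 + 7)*(-40) = -36*6*(-40) = -216*(-40) = 8640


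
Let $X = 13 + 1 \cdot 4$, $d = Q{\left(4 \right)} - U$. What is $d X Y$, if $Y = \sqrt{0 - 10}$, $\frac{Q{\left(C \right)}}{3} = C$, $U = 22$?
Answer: $- 170 i \sqrt{10} \approx - 537.59 i$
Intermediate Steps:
$Q{\left(C \right)} = 3 C$
$d = -10$ ($d = 3 \cdot 4 - 22 = 12 - 22 = -10$)
$X = 17$ ($X = 13 + 4 = 17$)
$Y = i \sqrt{10}$ ($Y = \sqrt{-10} = i \sqrt{10} \approx 3.1623 i$)
$d X Y = \left(-10\right) 17 i \sqrt{10} = - 170 i \sqrt{10}$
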